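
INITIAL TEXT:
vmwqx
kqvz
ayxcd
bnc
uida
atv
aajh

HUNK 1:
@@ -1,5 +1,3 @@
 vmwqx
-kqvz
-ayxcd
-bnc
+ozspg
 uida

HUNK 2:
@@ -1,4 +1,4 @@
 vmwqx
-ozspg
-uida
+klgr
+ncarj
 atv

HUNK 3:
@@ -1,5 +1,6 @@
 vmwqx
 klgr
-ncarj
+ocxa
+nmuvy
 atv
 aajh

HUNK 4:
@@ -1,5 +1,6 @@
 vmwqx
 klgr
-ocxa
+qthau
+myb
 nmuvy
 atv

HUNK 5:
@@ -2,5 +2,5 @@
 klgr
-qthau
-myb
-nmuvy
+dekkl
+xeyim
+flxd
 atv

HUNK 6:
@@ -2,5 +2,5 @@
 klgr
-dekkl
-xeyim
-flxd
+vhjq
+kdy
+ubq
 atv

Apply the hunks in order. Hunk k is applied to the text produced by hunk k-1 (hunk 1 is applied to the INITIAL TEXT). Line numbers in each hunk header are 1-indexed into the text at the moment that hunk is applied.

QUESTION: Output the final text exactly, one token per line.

Answer: vmwqx
klgr
vhjq
kdy
ubq
atv
aajh

Derivation:
Hunk 1: at line 1 remove [kqvz,ayxcd,bnc] add [ozspg] -> 5 lines: vmwqx ozspg uida atv aajh
Hunk 2: at line 1 remove [ozspg,uida] add [klgr,ncarj] -> 5 lines: vmwqx klgr ncarj atv aajh
Hunk 3: at line 1 remove [ncarj] add [ocxa,nmuvy] -> 6 lines: vmwqx klgr ocxa nmuvy atv aajh
Hunk 4: at line 1 remove [ocxa] add [qthau,myb] -> 7 lines: vmwqx klgr qthau myb nmuvy atv aajh
Hunk 5: at line 2 remove [qthau,myb,nmuvy] add [dekkl,xeyim,flxd] -> 7 lines: vmwqx klgr dekkl xeyim flxd atv aajh
Hunk 6: at line 2 remove [dekkl,xeyim,flxd] add [vhjq,kdy,ubq] -> 7 lines: vmwqx klgr vhjq kdy ubq atv aajh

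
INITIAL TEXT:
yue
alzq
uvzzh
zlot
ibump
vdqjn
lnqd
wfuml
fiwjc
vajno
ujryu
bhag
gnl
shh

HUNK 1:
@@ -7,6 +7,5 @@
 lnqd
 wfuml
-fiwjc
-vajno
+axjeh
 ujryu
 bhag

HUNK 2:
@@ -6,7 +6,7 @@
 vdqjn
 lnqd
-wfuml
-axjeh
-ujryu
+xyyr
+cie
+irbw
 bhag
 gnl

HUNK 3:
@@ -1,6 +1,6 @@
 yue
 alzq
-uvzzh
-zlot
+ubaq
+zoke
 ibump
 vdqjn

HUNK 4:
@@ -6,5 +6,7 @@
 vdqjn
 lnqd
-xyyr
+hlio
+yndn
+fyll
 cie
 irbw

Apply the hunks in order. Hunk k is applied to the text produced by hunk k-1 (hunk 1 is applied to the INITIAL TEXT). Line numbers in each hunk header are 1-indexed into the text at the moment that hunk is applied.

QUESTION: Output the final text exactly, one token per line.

Answer: yue
alzq
ubaq
zoke
ibump
vdqjn
lnqd
hlio
yndn
fyll
cie
irbw
bhag
gnl
shh

Derivation:
Hunk 1: at line 7 remove [fiwjc,vajno] add [axjeh] -> 13 lines: yue alzq uvzzh zlot ibump vdqjn lnqd wfuml axjeh ujryu bhag gnl shh
Hunk 2: at line 6 remove [wfuml,axjeh,ujryu] add [xyyr,cie,irbw] -> 13 lines: yue alzq uvzzh zlot ibump vdqjn lnqd xyyr cie irbw bhag gnl shh
Hunk 3: at line 1 remove [uvzzh,zlot] add [ubaq,zoke] -> 13 lines: yue alzq ubaq zoke ibump vdqjn lnqd xyyr cie irbw bhag gnl shh
Hunk 4: at line 6 remove [xyyr] add [hlio,yndn,fyll] -> 15 lines: yue alzq ubaq zoke ibump vdqjn lnqd hlio yndn fyll cie irbw bhag gnl shh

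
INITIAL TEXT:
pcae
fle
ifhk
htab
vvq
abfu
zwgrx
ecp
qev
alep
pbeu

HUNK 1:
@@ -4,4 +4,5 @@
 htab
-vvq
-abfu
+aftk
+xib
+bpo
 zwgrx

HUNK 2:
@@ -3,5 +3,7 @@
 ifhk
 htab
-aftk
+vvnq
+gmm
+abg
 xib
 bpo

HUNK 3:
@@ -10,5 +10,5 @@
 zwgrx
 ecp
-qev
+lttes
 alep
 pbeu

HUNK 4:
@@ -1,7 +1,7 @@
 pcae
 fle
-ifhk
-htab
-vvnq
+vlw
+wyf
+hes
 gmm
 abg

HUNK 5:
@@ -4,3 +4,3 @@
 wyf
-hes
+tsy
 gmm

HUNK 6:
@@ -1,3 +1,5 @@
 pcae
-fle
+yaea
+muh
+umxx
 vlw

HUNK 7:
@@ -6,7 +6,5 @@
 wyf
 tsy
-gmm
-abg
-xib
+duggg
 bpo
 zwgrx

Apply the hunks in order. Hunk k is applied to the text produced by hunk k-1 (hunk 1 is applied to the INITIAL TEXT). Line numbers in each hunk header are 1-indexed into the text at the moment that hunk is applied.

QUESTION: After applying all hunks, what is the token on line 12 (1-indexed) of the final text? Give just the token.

Hunk 1: at line 4 remove [vvq,abfu] add [aftk,xib,bpo] -> 12 lines: pcae fle ifhk htab aftk xib bpo zwgrx ecp qev alep pbeu
Hunk 2: at line 3 remove [aftk] add [vvnq,gmm,abg] -> 14 lines: pcae fle ifhk htab vvnq gmm abg xib bpo zwgrx ecp qev alep pbeu
Hunk 3: at line 10 remove [qev] add [lttes] -> 14 lines: pcae fle ifhk htab vvnq gmm abg xib bpo zwgrx ecp lttes alep pbeu
Hunk 4: at line 1 remove [ifhk,htab,vvnq] add [vlw,wyf,hes] -> 14 lines: pcae fle vlw wyf hes gmm abg xib bpo zwgrx ecp lttes alep pbeu
Hunk 5: at line 4 remove [hes] add [tsy] -> 14 lines: pcae fle vlw wyf tsy gmm abg xib bpo zwgrx ecp lttes alep pbeu
Hunk 6: at line 1 remove [fle] add [yaea,muh,umxx] -> 16 lines: pcae yaea muh umxx vlw wyf tsy gmm abg xib bpo zwgrx ecp lttes alep pbeu
Hunk 7: at line 6 remove [gmm,abg,xib] add [duggg] -> 14 lines: pcae yaea muh umxx vlw wyf tsy duggg bpo zwgrx ecp lttes alep pbeu
Final line 12: lttes

Answer: lttes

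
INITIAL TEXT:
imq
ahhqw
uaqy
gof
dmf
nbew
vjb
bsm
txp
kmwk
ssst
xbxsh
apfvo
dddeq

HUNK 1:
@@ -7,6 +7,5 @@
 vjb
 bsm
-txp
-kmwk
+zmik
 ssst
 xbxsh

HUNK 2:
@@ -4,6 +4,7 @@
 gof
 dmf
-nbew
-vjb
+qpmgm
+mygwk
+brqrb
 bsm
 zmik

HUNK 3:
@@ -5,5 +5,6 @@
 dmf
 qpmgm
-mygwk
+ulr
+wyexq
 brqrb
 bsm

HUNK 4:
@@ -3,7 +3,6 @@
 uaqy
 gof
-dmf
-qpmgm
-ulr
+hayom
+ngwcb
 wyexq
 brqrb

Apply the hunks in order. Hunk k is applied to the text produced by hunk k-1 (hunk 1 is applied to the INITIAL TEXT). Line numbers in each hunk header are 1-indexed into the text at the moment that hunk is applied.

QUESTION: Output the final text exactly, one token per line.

Answer: imq
ahhqw
uaqy
gof
hayom
ngwcb
wyexq
brqrb
bsm
zmik
ssst
xbxsh
apfvo
dddeq

Derivation:
Hunk 1: at line 7 remove [txp,kmwk] add [zmik] -> 13 lines: imq ahhqw uaqy gof dmf nbew vjb bsm zmik ssst xbxsh apfvo dddeq
Hunk 2: at line 4 remove [nbew,vjb] add [qpmgm,mygwk,brqrb] -> 14 lines: imq ahhqw uaqy gof dmf qpmgm mygwk brqrb bsm zmik ssst xbxsh apfvo dddeq
Hunk 3: at line 5 remove [mygwk] add [ulr,wyexq] -> 15 lines: imq ahhqw uaqy gof dmf qpmgm ulr wyexq brqrb bsm zmik ssst xbxsh apfvo dddeq
Hunk 4: at line 3 remove [dmf,qpmgm,ulr] add [hayom,ngwcb] -> 14 lines: imq ahhqw uaqy gof hayom ngwcb wyexq brqrb bsm zmik ssst xbxsh apfvo dddeq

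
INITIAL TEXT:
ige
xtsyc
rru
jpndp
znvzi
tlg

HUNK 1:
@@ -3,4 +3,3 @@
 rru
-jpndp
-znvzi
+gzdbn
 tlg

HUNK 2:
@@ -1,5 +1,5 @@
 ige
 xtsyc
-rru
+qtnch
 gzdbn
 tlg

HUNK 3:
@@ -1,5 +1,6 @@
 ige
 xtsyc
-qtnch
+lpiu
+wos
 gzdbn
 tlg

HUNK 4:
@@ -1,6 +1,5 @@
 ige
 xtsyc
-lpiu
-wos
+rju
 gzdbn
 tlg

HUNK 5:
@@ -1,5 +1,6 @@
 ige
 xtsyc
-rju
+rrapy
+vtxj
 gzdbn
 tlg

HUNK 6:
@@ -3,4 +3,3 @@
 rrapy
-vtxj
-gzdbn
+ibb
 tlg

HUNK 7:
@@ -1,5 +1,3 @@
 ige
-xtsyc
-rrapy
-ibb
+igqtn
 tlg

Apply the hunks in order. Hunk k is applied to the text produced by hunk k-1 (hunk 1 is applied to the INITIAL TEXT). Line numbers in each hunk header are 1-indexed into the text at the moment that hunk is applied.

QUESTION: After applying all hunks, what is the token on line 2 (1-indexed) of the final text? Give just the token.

Answer: igqtn

Derivation:
Hunk 1: at line 3 remove [jpndp,znvzi] add [gzdbn] -> 5 lines: ige xtsyc rru gzdbn tlg
Hunk 2: at line 1 remove [rru] add [qtnch] -> 5 lines: ige xtsyc qtnch gzdbn tlg
Hunk 3: at line 1 remove [qtnch] add [lpiu,wos] -> 6 lines: ige xtsyc lpiu wos gzdbn tlg
Hunk 4: at line 1 remove [lpiu,wos] add [rju] -> 5 lines: ige xtsyc rju gzdbn tlg
Hunk 5: at line 1 remove [rju] add [rrapy,vtxj] -> 6 lines: ige xtsyc rrapy vtxj gzdbn tlg
Hunk 6: at line 3 remove [vtxj,gzdbn] add [ibb] -> 5 lines: ige xtsyc rrapy ibb tlg
Hunk 7: at line 1 remove [xtsyc,rrapy,ibb] add [igqtn] -> 3 lines: ige igqtn tlg
Final line 2: igqtn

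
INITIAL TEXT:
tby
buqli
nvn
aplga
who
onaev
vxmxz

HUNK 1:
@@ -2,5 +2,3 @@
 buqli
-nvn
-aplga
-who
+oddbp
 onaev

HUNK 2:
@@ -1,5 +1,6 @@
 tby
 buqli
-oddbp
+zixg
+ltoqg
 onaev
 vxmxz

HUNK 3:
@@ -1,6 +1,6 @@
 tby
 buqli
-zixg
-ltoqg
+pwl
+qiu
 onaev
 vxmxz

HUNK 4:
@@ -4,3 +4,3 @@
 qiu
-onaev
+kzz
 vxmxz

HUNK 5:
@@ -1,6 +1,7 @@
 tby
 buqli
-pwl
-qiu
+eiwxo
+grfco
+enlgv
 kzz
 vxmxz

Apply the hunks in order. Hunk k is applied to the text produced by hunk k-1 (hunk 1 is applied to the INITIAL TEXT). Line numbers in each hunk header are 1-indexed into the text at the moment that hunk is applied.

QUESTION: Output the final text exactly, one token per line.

Answer: tby
buqli
eiwxo
grfco
enlgv
kzz
vxmxz

Derivation:
Hunk 1: at line 2 remove [nvn,aplga,who] add [oddbp] -> 5 lines: tby buqli oddbp onaev vxmxz
Hunk 2: at line 1 remove [oddbp] add [zixg,ltoqg] -> 6 lines: tby buqli zixg ltoqg onaev vxmxz
Hunk 3: at line 1 remove [zixg,ltoqg] add [pwl,qiu] -> 6 lines: tby buqli pwl qiu onaev vxmxz
Hunk 4: at line 4 remove [onaev] add [kzz] -> 6 lines: tby buqli pwl qiu kzz vxmxz
Hunk 5: at line 1 remove [pwl,qiu] add [eiwxo,grfco,enlgv] -> 7 lines: tby buqli eiwxo grfco enlgv kzz vxmxz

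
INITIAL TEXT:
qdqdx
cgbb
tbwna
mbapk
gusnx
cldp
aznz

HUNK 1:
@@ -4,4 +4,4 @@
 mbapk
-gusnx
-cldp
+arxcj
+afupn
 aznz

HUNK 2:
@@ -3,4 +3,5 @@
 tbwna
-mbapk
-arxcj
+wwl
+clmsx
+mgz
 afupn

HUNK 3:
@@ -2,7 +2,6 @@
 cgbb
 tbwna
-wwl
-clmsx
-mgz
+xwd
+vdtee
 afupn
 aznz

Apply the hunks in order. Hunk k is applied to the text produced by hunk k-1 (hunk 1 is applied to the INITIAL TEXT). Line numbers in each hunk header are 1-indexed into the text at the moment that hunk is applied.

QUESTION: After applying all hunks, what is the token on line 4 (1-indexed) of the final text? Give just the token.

Answer: xwd

Derivation:
Hunk 1: at line 4 remove [gusnx,cldp] add [arxcj,afupn] -> 7 lines: qdqdx cgbb tbwna mbapk arxcj afupn aznz
Hunk 2: at line 3 remove [mbapk,arxcj] add [wwl,clmsx,mgz] -> 8 lines: qdqdx cgbb tbwna wwl clmsx mgz afupn aznz
Hunk 3: at line 2 remove [wwl,clmsx,mgz] add [xwd,vdtee] -> 7 lines: qdqdx cgbb tbwna xwd vdtee afupn aznz
Final line 4: xwd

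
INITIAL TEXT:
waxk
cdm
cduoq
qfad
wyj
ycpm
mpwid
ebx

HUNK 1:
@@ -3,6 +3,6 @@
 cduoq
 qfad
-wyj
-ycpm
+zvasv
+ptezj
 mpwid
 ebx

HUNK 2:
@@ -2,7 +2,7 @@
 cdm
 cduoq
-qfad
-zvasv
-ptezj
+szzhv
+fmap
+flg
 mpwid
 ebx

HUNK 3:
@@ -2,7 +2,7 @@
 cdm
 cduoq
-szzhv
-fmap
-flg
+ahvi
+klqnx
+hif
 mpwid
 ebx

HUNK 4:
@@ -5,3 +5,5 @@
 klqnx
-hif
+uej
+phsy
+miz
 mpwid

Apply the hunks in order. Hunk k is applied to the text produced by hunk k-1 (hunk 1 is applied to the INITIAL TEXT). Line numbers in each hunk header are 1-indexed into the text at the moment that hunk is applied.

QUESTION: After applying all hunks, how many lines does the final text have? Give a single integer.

Answer: 10

Derivation:
Hunk 1: at line 3 remove [wyj,ycpm] add [zvasv,ptezj] -> 8 lines: waxk cdm cduoq qfad zvasv ptezj mpwid ebx
Hunk 2: at line 2 remove [qfad,zvasv,ptezj] add [szzhv,fmap,flg] -> 8 lines: waxk cdm cduoq szzhv fmap flg mpwid ebx
Hunk 3: at line 2 remove [szzhv,fmap,flg] add [ahvi,klqnx,hif] -> 8 lines: waxk cdm cduoq ahvi klqnx hif mpwid ebx
Hunk 4: at line 5 remove [hif] add [uej,phsy,miz] -> 10 lines: waxk cdm cduoq ahvi klqnx uej phsy miz mpwid ebx
Final line count: 10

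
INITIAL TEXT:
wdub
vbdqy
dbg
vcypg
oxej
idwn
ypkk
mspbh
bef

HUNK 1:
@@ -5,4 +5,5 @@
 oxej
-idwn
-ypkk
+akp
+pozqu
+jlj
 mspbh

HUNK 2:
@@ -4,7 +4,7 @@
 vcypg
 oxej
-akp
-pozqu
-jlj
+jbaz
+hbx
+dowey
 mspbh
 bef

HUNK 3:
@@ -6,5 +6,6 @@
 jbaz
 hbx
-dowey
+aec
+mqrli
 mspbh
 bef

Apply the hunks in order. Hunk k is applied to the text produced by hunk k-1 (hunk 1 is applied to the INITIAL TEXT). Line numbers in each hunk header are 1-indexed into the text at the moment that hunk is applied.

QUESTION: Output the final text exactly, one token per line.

Answer: wdub
vbdqy
dbg
vcypg
oxej
jbaz
hbx
aec
mqrli
mspbh
bef

Derivation:
Hunk 1: at line 5 remove [idwn,ypkk] add [akp,pozqu,jlj] -> 10 lines: wdub vbdqy dbg vcypg oxej akp pozqu jlj mspbh bef
Hunk 2: at line 4 remove [akp,pozqu,jlj] add [jbaz,hbx,dowey] -> 10 lines: wdub vbdqy dbg vcypg oxej jbaz hbx dowey mspbh bef
Hunk 3: at line 6 remove [dowey] add [aec,mqrli] -> 11 lines: wdub vbdqy dbg vcypg oxej jbaz hbx aec mqrli mspbh bef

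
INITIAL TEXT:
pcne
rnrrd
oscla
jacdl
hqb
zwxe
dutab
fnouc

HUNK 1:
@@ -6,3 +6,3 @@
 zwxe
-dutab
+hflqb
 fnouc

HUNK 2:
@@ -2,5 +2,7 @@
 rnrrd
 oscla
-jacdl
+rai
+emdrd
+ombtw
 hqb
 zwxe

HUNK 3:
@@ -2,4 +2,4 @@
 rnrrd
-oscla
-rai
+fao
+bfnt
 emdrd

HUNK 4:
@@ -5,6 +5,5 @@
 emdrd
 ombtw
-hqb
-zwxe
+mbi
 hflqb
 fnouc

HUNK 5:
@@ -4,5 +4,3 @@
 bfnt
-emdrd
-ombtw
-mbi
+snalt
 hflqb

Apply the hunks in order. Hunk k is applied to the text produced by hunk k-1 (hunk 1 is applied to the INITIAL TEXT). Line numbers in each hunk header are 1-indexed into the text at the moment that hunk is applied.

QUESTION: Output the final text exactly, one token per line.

Answer: pcne
rnrrd
fao
bfnt
snalt
hflqb
fnouc

Derivation:
Hunk 1: at line 6 remove [dutab] add [hflqb] -> 8 lines: pcne rnrrd oscla jacdl hqb zwxe hflqb fnouc
Hunk 2: at line 2 remove [jacdl] add [rai,emdrd,ombtw] -> 10 lines: pcne rnrrd oscla rai emdrd ombtw hqb zwxe hflqb fnouc
Hunk 3: at line 2 remove [oscla,rai] add [fao,bfnt] -> 10 lines: pcne rnrrd fao bfnt emdrd ombtw hqb zwxe hflqb fnouc
Hunk 4: at line 5 remove [hqb,zwxe] add [mbi] -> 9 lines: pcne rnrrd fao bfnt emdrd ombtw mbi hflqb fnouc
Hunk 5: at line 4 remove [emdrd,ombtw,mbi] add [snalt] -> 7 lines: pcne rnrrd fao bfnt snalt hflqb fnouc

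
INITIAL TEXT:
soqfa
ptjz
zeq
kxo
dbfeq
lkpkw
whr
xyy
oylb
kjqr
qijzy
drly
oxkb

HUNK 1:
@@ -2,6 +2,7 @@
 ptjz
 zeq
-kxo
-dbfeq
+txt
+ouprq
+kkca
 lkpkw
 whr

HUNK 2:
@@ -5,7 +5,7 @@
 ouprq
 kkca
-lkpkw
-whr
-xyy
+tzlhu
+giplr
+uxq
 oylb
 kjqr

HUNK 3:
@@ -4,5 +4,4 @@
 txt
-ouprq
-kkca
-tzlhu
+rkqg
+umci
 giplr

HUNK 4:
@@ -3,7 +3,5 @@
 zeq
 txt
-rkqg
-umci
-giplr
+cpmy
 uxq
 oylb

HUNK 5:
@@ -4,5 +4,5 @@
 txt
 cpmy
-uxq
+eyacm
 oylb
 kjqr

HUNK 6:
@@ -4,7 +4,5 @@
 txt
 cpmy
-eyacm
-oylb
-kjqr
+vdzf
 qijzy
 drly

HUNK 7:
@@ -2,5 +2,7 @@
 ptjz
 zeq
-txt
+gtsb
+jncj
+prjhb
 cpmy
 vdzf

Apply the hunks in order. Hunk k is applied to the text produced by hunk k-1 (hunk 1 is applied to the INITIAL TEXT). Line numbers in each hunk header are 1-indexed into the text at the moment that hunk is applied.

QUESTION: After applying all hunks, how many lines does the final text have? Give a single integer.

Hunk 1: at line 2 remove [kxo,dbfeq] add [txt,ouprq,kkca] -> 14 lines: soqfa ptjz zeq txt ouprq kkca lkpkw whr xyy oylb kjqr qijzy drly oxkb
Hunk 2: at line 5 remove [lkpkw,whr,xyy] add [tzlhu,giplr,uxq] -> 14 lines: soqfa ptjz zeq txt ouprq kkca tzlhu giplr uxq oylb kjqr qijzy drly oxkb
Hunk 3: at line 4 remove [ouprq,kkca,tzlhu] add [rkqg,umci] -> 13 lines: soqfa ptjz zeq txt rkqg umci giplr uxq oylb kjqr qijzy drly oxkb
Hunk 4: at line 3 remove [rkqg,umci,giplr] add [cpmy] -> 11 lines: soqfa ptjz zeq txt cpmy uxq oylb kjqr qijzy drly oxkb
Hunk 5: at line 4 remove [uxq] add [eyacm] -> 11 lines: soqfa ptjz zeq txt cpmy eyacm oylb kjqr qijzy drly oxkb
Hunk 6: at line 4 remove [eyacm,oylb,kjqr] add [vdzf] -> 9 lines: soqfa ptjz zeq txt cpmy vdzf qijzy drly oxkb
Hunk 7: at line 2 remove [txt] add [gtsb,jncj,prjhb] -> 11 lines: soqfa ptjz zeq gtsb jncj prjhb cpmy vdzf qijzy drly oxkb
Final line count: 11

Answer: 11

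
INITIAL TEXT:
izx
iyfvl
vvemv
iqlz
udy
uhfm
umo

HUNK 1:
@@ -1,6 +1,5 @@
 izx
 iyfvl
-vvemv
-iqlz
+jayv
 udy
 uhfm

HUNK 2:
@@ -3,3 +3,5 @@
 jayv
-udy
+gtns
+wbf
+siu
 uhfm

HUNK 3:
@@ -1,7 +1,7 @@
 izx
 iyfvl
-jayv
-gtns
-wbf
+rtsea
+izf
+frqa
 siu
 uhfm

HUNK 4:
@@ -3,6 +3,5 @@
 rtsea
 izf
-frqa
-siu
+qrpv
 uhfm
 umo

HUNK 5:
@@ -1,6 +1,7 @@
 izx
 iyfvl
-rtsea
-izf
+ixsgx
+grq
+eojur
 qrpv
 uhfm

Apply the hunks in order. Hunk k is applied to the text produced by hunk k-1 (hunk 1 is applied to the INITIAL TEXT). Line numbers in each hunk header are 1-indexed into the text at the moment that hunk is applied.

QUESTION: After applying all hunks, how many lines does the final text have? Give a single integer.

Answer: 8

Derivation:
Hunk 1: at line 1 remove [vvemv,iqlz] add [jayv] -> 6 lines: izx iyfvl jayv udy uhfm umo
Hunk 2: at line 3 remove [udy] add [gtns,wbf,siu] -> 8 lines: izx iyfvl jayv gtns wbf siu uhfm umo
Hunk 3: at line 1 remove [jayv,gtns,wbf] add [rtsea,izf,frqa] -> 8 lines: izx iyfvl rtsea izf frqa siu uhfm umo
Hunk 4: at line 3 remove [frqa,siu] add [qrpv] -> 7 lines: izx iyfvl rtsea izf qrpv uhfm umo
Hunk 5: at line 1 remove [rtsea,izf] add [ixsgx,grq,eojur] -> 8 lines: izx iyfvl ixsgx grq eojur qrpv uhfm umo
Final line count: 8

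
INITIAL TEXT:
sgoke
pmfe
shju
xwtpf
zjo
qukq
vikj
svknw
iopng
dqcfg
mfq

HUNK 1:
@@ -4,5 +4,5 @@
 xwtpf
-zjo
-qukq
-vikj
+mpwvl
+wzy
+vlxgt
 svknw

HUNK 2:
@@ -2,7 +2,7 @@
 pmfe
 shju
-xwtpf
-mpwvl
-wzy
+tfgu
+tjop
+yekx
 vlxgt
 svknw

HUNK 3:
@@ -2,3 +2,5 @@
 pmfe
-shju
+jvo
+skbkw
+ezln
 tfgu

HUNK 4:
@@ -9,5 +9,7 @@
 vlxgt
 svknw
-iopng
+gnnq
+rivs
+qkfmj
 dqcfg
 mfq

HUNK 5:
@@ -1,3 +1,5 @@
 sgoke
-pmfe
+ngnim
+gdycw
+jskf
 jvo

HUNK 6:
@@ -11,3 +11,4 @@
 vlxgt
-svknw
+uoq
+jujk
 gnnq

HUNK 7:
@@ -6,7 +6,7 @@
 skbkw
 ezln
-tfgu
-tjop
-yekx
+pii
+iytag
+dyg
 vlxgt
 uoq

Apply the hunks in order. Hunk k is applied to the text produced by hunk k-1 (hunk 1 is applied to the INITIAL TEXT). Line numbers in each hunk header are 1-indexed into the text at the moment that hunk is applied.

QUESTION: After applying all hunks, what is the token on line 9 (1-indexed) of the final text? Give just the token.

Answer: iytag

Derivation:
Hunk 1: at line 4 remove [zjo,qukq,vikj] add [mpwvl,wzy,vlxgt] -> 11 lines: sgoke pmfe shju xwtpf mpwvl wzy vlxgt svknw iopng dqcfg mfq
Hunk 2: at line 2 remove [xwtpf,mpwvl,wzy] add [tfgu,tjop,yekx] -> 11 lines: sgoke pmfe shju tfgu tjop yekx vlxgt svknw iopng dqcfg mfq
Hunk 3: at line 2 remove [shju] add [jvo,skbkw,ezln] -> 13 lines: sgoke pmfe jvo skbkw ezln tfgu tjop yekx vlxgt svknw iopng dqcfg mfq
Hunk 4: at line 9 remove [iopng] add [gnnq,rivs,qkfmj] -> 15 lines: sgoke pmfe jvo skbkw ezln tfgu tjop yekx vlxgt svknw gnnq rivs qkfmj dqcfg mfq
Hunk 5: at line 1 remove [pmfe] add [ngnim,gdycw,jskf] -> 17 lines: sgoke ngnim gdycw jskf jvo skbkw ezln tfgu tjop yekx vlxgt svknw gnnq rivs qkfmj dqcfg mfq
Hunk 6: at line 11 remove [svknw] add [uoq,jujk] -> 18 lines: sgoke ngnim gdycw jskf jvo skbkw ezln tfgu tjop yekx vlxgt uoq jujk gnnq rivs qkfmj dqcfg mfq
Hunk 7: at line 6 remove [tfgu,tjop,yekx] add [pii,iytag,dyg] -> 18 lines: sgoke ngnim gdycw jskf jvo skbkw ezln pii iytag dyg vlxgt uoq jujk gnnq rivs qkfmj dqcfg mfq
Final line 9: iytag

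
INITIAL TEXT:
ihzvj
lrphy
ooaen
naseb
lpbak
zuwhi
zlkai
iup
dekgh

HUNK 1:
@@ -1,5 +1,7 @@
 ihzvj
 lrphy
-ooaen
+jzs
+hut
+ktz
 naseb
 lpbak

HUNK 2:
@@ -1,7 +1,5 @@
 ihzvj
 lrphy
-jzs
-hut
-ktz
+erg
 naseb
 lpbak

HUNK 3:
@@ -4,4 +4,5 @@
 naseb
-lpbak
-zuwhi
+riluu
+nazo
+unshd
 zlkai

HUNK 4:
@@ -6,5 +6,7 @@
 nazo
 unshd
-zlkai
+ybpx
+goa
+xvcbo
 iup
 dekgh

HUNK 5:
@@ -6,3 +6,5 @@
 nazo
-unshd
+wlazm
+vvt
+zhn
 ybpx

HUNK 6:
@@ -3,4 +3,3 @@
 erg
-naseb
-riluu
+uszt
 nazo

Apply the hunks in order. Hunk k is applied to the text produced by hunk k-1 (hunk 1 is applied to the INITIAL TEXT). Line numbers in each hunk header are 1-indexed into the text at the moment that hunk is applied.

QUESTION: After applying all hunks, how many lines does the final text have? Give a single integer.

Answer: 13

Derivation:
Hunk 1: at line 1 remove [ooaen] add [jzs,hut,ktz] -> 11 lines: ihzvj lrphy jzs hut ktz naseb lpbak zuwhi zlkai iup dekgh
Hunk 2: at line 1 remove [jzs,hut,ktz] add [erg] -> 9 lines: ihzvj lrphy erg naseb lpbak zuwhi zlkai iup dekgh
Hunk 3: at line 4 remove [lpbak,zuwhi] add [riluu,nazo,unshd] -> 10 lines: ihzvj lrphy erg naseb riluu nazo unshd zlkai iup dekgh
Hunk 4: at line 6 remove [zlkai] add [ybpx,goa,xvcbo] -> 12 lines: ihzvj lrphy erg naseb riluu nazo unshd ybpx goa xvcbo iup dekgh
Hunk 5: at line 6 remove [unshd] add [wlazm,vvt,zhn] -> 14 lines: ihzvj lrphy erg naseb riluu nazo wlazm vvt zhn ybpx goa xvcbo iup dekgh
Hunk 6: at line 3 remove [naseb,riluu] add [uszt] -> 13 lines: ihzvj lrphy erg uszt nazo wlazm vvt zhn ybpx goa xvcbo iup dekgh
Final line count: 13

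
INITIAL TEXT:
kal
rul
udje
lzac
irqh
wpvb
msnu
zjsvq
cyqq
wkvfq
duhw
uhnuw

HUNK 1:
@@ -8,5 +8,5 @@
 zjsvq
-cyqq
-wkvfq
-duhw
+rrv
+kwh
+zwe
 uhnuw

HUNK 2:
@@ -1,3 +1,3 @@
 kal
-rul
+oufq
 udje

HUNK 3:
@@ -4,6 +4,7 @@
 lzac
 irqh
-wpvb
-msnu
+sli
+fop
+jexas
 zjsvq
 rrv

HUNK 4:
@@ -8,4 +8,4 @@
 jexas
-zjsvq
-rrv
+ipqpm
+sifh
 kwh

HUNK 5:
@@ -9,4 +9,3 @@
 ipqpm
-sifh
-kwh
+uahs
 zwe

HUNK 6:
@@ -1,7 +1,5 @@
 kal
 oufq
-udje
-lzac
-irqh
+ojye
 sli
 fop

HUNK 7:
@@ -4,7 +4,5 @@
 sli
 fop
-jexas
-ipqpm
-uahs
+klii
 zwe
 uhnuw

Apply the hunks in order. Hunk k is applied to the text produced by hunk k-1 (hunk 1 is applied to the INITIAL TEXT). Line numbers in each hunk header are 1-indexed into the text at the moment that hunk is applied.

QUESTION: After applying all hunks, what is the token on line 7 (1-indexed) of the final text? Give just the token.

Hunk 1: at line 8 remove [cyqq,wkvfq,duhw] add [rrv,kwh,zwe] -> 12 lines: kal rul udje lzac irqh wpvb msnu zjsvq rrv kwh zwe uhnuw
Hunk 2: at line 1 remove [rul] add [oufq] -> 12 lines: kal oufq udje lzac irqh wpvb msnu zjsvq rrv kwh zwe uhnuw
Hunk 3: at line 4 remove [wpvb,msnu] add [sli,fop,jexas] -> 13 lines: kal oufq udje lzac irqh sli fop jexas zjsvq rrv kwh zwe uhnuw
Hunk 4: at line 8 remove [zjsvq,rrv] add [ipqpm,sifh] -> 13 lines: kal oufq udje lzac irqh sli fop jexas ipqpm sifh kwh zwe uhnuw
Hunk 5: at line 9 remove [sifh,kwh] add [uahs] -> 12 lines: kal oufq udje lzac irqh sli fop jexas ipqpm uahs zwe uhnuw
Hunk 6: at line 1 remove [udje,lzac,irqh] add [ojye] -> 10 lines: kal oufq ojye sli fop jexas ipqpm uahs zwe uhnuw
Hunk 7: at line 4 remove [jexas,ipqpm,uahs] add [klii] -> 8 lines: kal oufq ojye sli fop klii zwe uhnuw
Final line 7: zwe

Answer: zwe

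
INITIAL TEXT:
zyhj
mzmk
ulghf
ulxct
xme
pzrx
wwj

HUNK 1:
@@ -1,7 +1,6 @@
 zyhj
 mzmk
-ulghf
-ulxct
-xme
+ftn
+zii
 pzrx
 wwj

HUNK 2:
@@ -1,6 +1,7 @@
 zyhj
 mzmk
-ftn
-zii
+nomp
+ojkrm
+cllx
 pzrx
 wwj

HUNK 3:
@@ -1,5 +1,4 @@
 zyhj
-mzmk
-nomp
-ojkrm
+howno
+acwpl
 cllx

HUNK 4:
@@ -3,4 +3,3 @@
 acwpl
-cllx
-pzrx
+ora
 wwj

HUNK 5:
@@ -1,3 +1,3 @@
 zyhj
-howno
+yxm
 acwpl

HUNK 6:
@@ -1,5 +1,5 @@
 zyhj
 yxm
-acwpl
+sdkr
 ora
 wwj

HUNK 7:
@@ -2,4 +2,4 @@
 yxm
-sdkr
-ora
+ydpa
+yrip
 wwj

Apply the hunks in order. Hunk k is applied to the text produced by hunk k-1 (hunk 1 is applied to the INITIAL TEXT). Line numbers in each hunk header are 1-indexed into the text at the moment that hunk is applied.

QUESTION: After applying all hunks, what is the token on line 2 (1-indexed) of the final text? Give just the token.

Hunk 1: at line 1 remove [ulghf,ulxct,xme] add [ftn,zii] -> 6 lines: zyhj mzmk ftn zii pzrx wwj
Hunk 2: at line 1 remove [ftn,zii] add [nomp,ojkrm,cllx] -> 7 lines: zyhj mzmk nomp ojkrm cllx pzrx wwj
Hunk 3: at line 1 remove [mzmk,nomp,ojkrm] add [howno,acwpl] -> 6 lines: zyhj howno acwpl cllx pzrx wwj
Hunk 4: at line 3 remove [cllx,pzrx] add [ora] -> 5 lines: zyhj howno acwpl ora wwj
Hunk 5: at line 1 remove [howno] add [yxm] -> 5 lines: zyhj yxm acwpl ora wwj
Hunk 6: at line 1 remove [acwpl] add [sdkr] -> 5 lines: zyhj yxm sdkr ora wwj
Hunk 7: at line 2 remove [sdkr,ora] add [ydpa,yrip] -> 5 lines: zyhj yxm ydpa yrip wwj
Final line 2: yxm

Answer: yxm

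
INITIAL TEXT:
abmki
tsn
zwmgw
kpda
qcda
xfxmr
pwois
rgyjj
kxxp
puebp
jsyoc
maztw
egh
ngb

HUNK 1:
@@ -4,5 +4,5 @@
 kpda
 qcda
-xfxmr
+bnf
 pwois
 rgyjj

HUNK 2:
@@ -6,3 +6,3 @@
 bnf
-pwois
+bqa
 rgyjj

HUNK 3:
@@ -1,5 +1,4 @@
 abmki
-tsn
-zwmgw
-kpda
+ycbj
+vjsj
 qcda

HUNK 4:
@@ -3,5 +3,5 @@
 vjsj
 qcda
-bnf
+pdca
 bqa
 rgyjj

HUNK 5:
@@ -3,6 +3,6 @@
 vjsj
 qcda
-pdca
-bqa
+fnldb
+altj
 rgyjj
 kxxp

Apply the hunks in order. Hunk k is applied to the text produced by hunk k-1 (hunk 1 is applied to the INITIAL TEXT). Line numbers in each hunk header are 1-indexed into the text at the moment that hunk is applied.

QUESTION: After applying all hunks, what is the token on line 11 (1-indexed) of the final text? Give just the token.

Hunk 1: at line 4 remove [xfxmr] add [bnf] -> 14 lines: abmki tsn zwmgw kpda qcda bnf pwois rgyjj kxxp puebp jsyoc maztw egh ngb
Hunk 2: at line 6 remove [pwois] add [bqa] -> 14 lines: abmki tsn zwmgw kpda qcda bnf bqa rgyjj kxxp puebp jsyoc maztw egh ngb
Hunk 3: at line 1 remove [tsn,zwmgw,kpda] add [ycbj,vjsj] -> 13 lines: abmki ycbj vjsj qcda bnf bqa rgyjj kxxp puebp jsyoc maztw egh ngb
Hunk 4: at line 3 remove [bnf] add [pdca] -> 13 lines: abmki ycbj vjsj qcda pdca bqa rgyjj kxxp puebp jsyoc maztw egh ngb
Hunk 5: at line 3 remove [pdca,bqa] add [fnldb,altj] -> 13 lines: abmki ycbj vjsj qcda fnldb altj rgyjj kxxp puebp jsyoc maztw egh ngb
Final line 11: maztw

Answer: maztw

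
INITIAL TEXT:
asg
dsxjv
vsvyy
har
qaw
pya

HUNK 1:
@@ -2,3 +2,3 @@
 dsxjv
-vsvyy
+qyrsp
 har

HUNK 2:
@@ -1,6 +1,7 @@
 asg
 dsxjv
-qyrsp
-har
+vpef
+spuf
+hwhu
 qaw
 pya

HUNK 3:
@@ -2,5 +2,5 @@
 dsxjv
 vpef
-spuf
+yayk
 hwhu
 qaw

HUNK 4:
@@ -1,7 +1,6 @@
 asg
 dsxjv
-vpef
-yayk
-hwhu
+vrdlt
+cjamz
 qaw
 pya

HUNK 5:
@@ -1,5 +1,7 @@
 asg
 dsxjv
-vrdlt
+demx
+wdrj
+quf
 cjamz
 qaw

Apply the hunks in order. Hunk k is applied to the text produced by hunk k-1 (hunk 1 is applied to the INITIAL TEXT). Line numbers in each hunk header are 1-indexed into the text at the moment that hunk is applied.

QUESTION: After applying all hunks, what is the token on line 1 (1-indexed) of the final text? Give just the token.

Hunk 1: at line 2 remove [vsvyy] add [qyrsp] -> 6 lines: asg dsxjv qyrsp har qaw pya
Hunk 2: at line 1 remove [qyrsp,har] add [vpef,spuf,hwhu] -> 7 lines: asg dsxjv vpef spuf hwhu qaw pya
Hunk 3: at line 2 remove [spuf] add [yayk] -> 7 lines: asg dsxjv vpef yayk hwhu qaw pya
Hunk 4: at line 1 remove [vpef,yayk,hwhu] add [vrdlt,cjamz] -> 6 lines: asg dsxjv vrdlt cjamz qaw pya
Hunk 5: at line 1 remove [vrdlt] add [demx,wdrj,quf] -> 8 lines: asg dsxjv demx wdrj quf cjamz qaw pya
Final line 1: asg

Answer: asg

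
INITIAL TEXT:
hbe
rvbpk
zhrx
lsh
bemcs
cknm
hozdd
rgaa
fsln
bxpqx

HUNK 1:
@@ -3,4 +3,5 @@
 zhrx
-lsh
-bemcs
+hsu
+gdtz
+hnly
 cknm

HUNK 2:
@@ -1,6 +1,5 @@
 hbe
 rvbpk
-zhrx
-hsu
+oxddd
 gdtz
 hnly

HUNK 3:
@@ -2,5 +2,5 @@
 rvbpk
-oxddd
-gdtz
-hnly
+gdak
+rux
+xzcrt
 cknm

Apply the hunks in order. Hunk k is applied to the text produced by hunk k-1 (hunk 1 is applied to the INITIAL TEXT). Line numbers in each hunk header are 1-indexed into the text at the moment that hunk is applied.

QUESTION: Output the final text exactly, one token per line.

Answer: hbe
rvbpk
gdak
rux
xzcrt
cknm
hozdd
rgaa
fsln
bxpqx

Derivation:
Hunk 1: at line 3 remove [lsh,bemcs] add [hsu,gdtz,hnly] -> 11 lines: hbe rvbpk zhrx hsu gdtz hnly cknm hozdd rgaa fsln bxpqx
Hunk 2: at line 1 remove [zhrx,hsu] add [oxddd] -> 10 lines: hbe rvbpk oxddd gdtz hnly cknm hozdd rgaa fsln bxpqx
Hunk 3: at line 2 remove [oxddd,gdtz,hnly] add [gdak,rux,xzcrt] -> 10 lines: hbe rvbpk gdak rux xzcrt cknm hozdd rgaa fsln bxpqx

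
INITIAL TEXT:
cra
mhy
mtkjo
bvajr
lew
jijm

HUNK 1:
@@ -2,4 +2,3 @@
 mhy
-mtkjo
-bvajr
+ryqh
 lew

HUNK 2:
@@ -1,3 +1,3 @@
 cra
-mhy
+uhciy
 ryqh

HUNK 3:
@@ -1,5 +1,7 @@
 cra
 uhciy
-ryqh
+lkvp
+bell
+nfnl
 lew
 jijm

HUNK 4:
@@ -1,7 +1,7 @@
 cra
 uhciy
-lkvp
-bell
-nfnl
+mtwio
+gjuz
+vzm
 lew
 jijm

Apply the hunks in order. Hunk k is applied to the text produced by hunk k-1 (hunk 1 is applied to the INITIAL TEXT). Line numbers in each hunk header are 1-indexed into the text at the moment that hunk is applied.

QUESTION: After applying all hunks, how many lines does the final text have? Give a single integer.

Answer: 7

Derivation:
Hunk 1: at line 2 remove [mtkjo,bvajr] add [ryqh] -> 5 lines: cra mhy ryqh lew jijm
Hunk 2: at line 1 remove [mhy] add [uhciy] -> 5 lines: cra uhciy ryqh lew jijm
Hunk 3: at line 1 remove [ryqh] add [lkvp,bell,nfnl] -> 7 lines: cra uhciy lkvp bell nfnl lew jijm
Hunk 4: at line 1 remove [lkvp,bell,nfnl] add [mtwio,gjuz,vzm] -> 7 lines: cra uhciy mtwio gjuz vzm lew jijm
Final line count: 7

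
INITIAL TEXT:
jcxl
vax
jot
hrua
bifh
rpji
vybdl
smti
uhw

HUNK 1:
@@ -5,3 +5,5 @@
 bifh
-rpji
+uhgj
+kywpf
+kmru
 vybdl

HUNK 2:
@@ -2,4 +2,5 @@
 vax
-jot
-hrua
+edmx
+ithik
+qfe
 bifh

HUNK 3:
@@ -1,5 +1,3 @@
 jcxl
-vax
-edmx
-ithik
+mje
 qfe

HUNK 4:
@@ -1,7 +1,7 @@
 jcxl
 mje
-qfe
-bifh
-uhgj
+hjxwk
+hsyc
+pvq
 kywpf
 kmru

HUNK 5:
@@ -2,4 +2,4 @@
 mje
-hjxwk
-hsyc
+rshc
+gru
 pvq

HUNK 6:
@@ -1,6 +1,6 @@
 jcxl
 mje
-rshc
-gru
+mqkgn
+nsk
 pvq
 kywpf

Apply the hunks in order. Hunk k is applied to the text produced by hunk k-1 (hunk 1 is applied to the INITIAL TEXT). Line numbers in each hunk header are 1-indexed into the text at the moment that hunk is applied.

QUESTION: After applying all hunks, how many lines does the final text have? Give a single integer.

Answer: 10

Derivation:
Hunk 1: at line 5 remove [rpji] add [uhgj,kywpf,kmru] -> 11 lines: jcxl vax jot hrua bifh uhgj kywpf kmru vybdl smti uhw
Hunk 2: at line 2 remove [jot,hrua] add [edmx,ithik,qfe] -> 12 lines: jcxl vax edmx ithik qfe bifh uhgj kywpf kmru vybdl smti uhw
Hunk 3: at line 1 remove [vax,edmx,ithik] add [mje] -> 10 lines: jcxl mje qfe bifh uhgj kywpf kmru vybdl smti uhw
Hunk 4: at line 1 remove [qfe,bifh,uhgj] add [hjxwk,hsyc,pvq] -> 10 lines: jcxl mje hjxwk hsyc pvq kywpf kmru vybdl smti uhw
Hunk 5: at line 2 remove [hjxwk,hsyc] add [rshc,gru] -> 10 lines: jcxl mje rshc gru pvq kywpf kmru vybdl smti uhw
Hunk 6: at line 1 remove [rshc,gru] add [mqkgn,nsk] -> 10 lines: jcxl mje mqkgn nsk pvq kywpf kmru vybdl smti uhw
Final line count: 10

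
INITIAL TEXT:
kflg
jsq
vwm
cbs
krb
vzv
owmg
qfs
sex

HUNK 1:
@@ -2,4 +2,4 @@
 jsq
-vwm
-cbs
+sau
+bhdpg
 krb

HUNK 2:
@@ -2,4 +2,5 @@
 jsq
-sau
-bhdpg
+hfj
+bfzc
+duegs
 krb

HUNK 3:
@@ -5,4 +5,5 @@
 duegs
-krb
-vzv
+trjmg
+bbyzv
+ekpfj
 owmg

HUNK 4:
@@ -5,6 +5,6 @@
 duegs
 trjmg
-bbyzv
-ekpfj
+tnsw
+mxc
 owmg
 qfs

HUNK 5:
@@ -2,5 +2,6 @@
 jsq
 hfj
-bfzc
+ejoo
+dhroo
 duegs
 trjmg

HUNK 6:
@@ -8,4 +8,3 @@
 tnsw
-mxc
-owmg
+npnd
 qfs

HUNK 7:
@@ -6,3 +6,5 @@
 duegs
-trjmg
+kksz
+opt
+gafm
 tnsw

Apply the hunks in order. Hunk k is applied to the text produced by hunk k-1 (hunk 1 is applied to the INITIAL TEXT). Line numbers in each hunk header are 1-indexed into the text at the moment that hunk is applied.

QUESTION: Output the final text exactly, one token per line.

Hunk 1: at line 2 remove [vwm,cbs] add [sau,bhdpg] -> 9 lines: kflg jsq sau bhdpg krb vzv owmg qfs sex
Hunk 2: at line 2 remove [sau,bhdpg] add [hfj,bfzc,duegs] -> 10 lines: kflg jsq hfj bfzc duegs krb vzv owmg qfs sex
Hunk 3: at line 5 remove [krb,vzv] add [trjmg,bbyzv,ekpfj] -> 11 lines: kflg jsq hfj bfzc duegs trjmg bbyzv ekpfj owmg qfs sex
Hunk 4: at line 5 remove [bbyzv,ekpfj] add [tnsw,mxc] -> 11 lines: kflg jsq hfj bfzc duegs trjmg tnsw mxc owmg qfs sex
Hunk 5: at line 2 remove [bfzc] add [ejoo,dhroo] -> 12 lines: kflg jsq hfj ejoo dhroo duegs trjmg tnsw mxc owmg qfs sex
Hunk 6: at line 8 remove [mxc,owmg] add [npnd] -> 11 lines: kflg jsq hfj ejoo dhroo duegs trjmg tnsw npnd qfs sex
Hunk 7: at line 6 remove [trjmg] add [kksz,opt,gafm] -> 13 lines: kflg jsq hfj ejoo dhroo duegs kksz opt gafm tnsw npnd qfs sex

Answer: kflg
jsq
hfj
ejoo
dhroo
duegs
kksz
opt
gafm
tnsw
npnd
qfs
sex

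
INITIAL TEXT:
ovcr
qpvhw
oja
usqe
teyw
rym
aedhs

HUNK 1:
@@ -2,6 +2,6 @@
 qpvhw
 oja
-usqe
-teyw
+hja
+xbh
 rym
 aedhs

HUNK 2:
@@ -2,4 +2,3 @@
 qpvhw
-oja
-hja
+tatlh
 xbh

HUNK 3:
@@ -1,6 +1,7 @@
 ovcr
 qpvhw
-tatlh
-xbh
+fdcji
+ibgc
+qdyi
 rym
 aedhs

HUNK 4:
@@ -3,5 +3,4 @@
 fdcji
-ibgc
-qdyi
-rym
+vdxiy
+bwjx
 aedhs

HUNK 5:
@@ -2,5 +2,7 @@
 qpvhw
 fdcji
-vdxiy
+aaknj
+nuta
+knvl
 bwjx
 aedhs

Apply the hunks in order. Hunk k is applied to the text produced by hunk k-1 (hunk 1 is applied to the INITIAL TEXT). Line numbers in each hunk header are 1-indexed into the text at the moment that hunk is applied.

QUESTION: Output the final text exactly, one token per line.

Hunk 1: at line 2 remove [usqe,teyw] add [hja,xbh] -> 7 lines: ovcr qpvhw oja hja xbh rym aedhs
Hunk 2: at line 2 remove [oja,hja] add [tatlh] -> 6 lines: ovcr qpvhw tatlh xbh rym aedhs
Hunk 3: at line 1 remove [tatlh,xbh] add [fdcji,ibgc,qdyi] -> 7 lines: ovcr qpvhw fdcji ibgc qdyi rym aedhs
Hunk 4: at line 3 remove [ibgc,qdyi,rym] add [vdxiy,bwjx] -> 6 lines: ovcr qpvhw fdcji vdxiy bwjx aedhs
Hunk 5: at line 2 remove [vdxiy] add [aaknj,nuta,knvl] -> 8 lines: ovcr qpvhw fdcji aaknj nuta knvl bwjx aedhs

Answer: ovcr
qpvhw
fdcji
aaknj
nuta
knvl
bwjx
aedhs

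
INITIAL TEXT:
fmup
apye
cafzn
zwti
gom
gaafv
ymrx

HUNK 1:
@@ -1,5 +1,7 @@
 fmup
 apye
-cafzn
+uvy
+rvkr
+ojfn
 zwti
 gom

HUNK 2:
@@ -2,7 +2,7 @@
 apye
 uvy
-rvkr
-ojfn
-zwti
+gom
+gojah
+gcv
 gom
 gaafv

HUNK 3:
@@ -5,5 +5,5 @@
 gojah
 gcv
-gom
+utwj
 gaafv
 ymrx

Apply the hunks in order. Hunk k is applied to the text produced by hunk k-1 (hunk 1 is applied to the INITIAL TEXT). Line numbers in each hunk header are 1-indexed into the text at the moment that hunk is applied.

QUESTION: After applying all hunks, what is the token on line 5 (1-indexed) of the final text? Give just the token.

Hunk 1: at line 1 remove [cafzn] add [uvy,rvkr,ojfn] -> 9 lines: fmup apye uvy rvkr ojfn zwti gom gaafv ymrx
Hunk 2: at line 2 remove [rvkr,ojfn,zwti] add [gom,gojah,gcv] -> 9 lines: fmup apye uvy gom gojah gcv gom gaafv ymrx
Hunk 3: at line 5 remove [gom] add [utwj] -> 9 lines: fmup apye uvy gom gojah gcv utwj gaafv ymrx
Final line 5: gojah

Answer: gojah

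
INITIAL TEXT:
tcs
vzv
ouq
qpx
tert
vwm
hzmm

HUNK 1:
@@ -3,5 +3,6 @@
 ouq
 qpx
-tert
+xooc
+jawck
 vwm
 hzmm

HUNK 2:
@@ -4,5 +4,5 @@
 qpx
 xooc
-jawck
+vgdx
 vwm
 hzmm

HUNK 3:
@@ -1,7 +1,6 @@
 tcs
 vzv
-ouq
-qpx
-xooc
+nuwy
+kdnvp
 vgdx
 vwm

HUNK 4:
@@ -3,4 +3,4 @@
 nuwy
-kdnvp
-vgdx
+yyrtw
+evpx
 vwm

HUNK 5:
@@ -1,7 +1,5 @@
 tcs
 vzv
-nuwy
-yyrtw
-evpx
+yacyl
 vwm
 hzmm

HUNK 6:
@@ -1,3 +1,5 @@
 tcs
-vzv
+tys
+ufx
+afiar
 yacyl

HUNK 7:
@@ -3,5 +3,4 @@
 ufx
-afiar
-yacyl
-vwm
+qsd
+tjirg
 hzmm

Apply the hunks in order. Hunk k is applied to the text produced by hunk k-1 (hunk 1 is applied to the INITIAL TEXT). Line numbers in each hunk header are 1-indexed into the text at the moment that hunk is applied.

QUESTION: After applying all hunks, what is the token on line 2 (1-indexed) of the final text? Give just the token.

Hunk 1: at line 3 remove [tert] add [xooc,jawck] -> 8 lines: tcs vzv ouq qpx xooc jawck vwm hzmm
Hunk 2: at line 4 remove [jawck] add [vgdx] -> 8 lines: tcs vzv ouq qpx xooc vgdx vwm hzmm
Hunk 3: at line 1 remove [ouq,qpx,xooc] add [nuwy,kdnvp] -> 7 lines: tcs vzv nuwy kdnvp vgdx vwm hzmm
Hunk 4: at line 3 remove [kdnvp,vgdx] add [yyrtw,evpx] -> 7 lines: tcs vzv nuwy yyrtw evpx vwm hzmm
Hunk 5: at line 1 remove [nuwy,yyrtw,evpx] add [yacyl] -> 5 lines: tcs vzv yacyl vwm hzmm
Hunk 6: at line 1 remove [vzv] add [tys,ufx,afiar] -> 7 lines: tcs tys ufx afiar yacyl vwm hzmm
Hunk 7: at line 3 remove [afiar,yacyl,vwm] add [qsd,tjirg] -> 6 lines: tcs tys ufx qsd tjirg hzmm
Final line 2: tys

Answer: tys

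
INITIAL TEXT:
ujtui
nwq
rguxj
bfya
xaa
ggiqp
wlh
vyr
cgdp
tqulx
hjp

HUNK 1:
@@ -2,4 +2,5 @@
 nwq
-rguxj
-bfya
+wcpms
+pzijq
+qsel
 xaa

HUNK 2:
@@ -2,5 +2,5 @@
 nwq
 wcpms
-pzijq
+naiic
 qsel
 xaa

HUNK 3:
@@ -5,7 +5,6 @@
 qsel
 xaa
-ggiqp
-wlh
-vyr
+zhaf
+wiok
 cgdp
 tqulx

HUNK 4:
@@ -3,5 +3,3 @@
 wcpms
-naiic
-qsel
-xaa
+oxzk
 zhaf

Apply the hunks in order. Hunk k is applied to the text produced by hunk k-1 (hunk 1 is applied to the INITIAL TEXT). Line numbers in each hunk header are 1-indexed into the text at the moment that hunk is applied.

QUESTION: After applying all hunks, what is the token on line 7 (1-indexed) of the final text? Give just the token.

Hunk 1: at line 2 remove [rguxj,bfya] add [wcpms,pzijq,qsel] -> 12 lines: ujtui nwq wcpms pzijq qsel xaa ggiqp wlh vyr cgdp tqulx hjp
Hunk 2: at line 2 remove [pzijq] add [naiic] -> 12 lines: ujtui nwq wcpms naiic qsel xaa ggiqp wlh vyr cgdp tqulx hjp
Hunk 3: at line 5 remove [ggiqp,wlh,vyr] add [zhaf,wiok] -> 11 lines: ujtui nwq wcpms naiic qsel xaa zhaf wiok cgdp tqulx hjp
Hunk 4: at line 3 remove [naiic,qsel,xaa] add [oxzk] -> 9 lines: ujtui nwq wcpms oxzk zhaf wiok cgdp tqulx hjp
Final line 7: cgdp

Answer: cgdp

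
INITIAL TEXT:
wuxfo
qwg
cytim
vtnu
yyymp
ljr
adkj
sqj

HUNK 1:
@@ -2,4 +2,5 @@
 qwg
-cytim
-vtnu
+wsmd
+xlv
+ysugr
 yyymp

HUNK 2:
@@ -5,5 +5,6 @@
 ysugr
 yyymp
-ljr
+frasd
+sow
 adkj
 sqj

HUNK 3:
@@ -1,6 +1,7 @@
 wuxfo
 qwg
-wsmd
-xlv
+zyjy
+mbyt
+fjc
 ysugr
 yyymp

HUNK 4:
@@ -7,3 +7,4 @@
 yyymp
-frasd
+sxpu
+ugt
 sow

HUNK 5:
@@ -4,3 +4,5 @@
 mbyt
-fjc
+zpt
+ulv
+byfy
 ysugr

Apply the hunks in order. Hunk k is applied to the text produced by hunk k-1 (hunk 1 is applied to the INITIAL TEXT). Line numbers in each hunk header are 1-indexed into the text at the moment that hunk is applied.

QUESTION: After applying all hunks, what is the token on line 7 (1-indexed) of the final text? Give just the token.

Hunk 1: at line 2 remove [cytim,vtnu] add [wsmd,xlv,ysugr] -> 9 lines: wuxfo qwg wsmd xlv ysugr yyymp ljr adkj sqj
Hunk 2: at line 5 remove [ljr] add [frasd,sow] -> 10 lines: wuxfo qwg wsmd xlv ysugr yyymp frasd sow adkj sqj
Hunk 3: at line 1 remove [wsmd,xlv] add [zyjy,mbyt,fjc] -> 11 lines: wuxfo qwg zyjy mbyt fjc ysugr yyymp frasd sow adkj sqj
Hunk 4: at line 7 remove [frasd] add [sxpu,ugt] -> 12 lines: wuxfo qwg zyjy mbyt fjc ysugr yyymp sxpu ugt sow adkj sqj
Hunk 5: at line 4 remove [fjc] add [zpt,ulv,byfy] -> 14 lines: wuxfo qwg zyjy mbyt zpt ulv byfy ysugr yyymp sxpu ugt sow adkj sqj
Final line 7: byfy

Answer: byfy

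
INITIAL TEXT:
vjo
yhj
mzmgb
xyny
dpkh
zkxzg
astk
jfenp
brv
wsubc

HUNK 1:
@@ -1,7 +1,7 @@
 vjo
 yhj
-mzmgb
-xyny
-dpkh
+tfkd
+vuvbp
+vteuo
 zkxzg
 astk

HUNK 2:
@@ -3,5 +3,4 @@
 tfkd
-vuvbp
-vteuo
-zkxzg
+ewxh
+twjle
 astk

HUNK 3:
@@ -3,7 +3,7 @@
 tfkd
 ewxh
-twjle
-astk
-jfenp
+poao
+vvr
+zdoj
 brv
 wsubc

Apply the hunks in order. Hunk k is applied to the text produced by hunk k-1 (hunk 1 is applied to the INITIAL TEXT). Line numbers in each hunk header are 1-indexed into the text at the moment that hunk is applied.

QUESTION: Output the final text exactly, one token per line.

Hunk 1: at line 1 remove [mzmgb,xyny,dpkh] add [tfkd,vuvbp,vteuo] -> 10 lines: vjo yhj tfkd vuvbp vteuo zkxzg astk jfenp brv wsubc
Hunk 2: at line 3 remove [vuvbp,vteuo,zkxzg] add [ewxh,twjle] -> 9 lines: vjo yhj tfkd ewxh twjle astk jfenp brv wsubc
Hunk 3: at line 3 remove [twjle,astk,jfenp] add [poao,vvr,zdoj] -> 9 lines: vjo yhj tfkd ewxh poao vvr zdoj brv wsubc

Answer: vjo
yhj
tfkd
ewxh
poao
vvr
zdoj
brv
wsubc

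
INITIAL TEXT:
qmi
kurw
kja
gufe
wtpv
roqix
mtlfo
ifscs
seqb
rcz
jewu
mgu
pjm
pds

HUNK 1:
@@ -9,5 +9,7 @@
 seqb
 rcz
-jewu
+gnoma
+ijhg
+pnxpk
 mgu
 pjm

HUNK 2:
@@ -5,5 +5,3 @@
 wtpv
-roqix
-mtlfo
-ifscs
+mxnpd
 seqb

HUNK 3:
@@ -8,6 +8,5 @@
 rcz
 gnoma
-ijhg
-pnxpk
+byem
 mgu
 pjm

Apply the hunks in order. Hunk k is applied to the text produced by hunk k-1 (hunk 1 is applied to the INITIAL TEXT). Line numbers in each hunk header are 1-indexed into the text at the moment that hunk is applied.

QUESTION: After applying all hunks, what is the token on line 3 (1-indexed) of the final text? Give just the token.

Answer: kja

Derivation:
Hunk 1: at line 9 remove [jewu] add [gnoma,ijhg,pnxpk] -> 16 lines: qmi kurw kja gufe wtpv roqix mtlfo ifscs seqb rcz gnoma ijhg pnxpk mgu pjm pds
Hunk 2: at line 5 remove [roqix,mtlfo,ifscs] add [mxnpd] -> 14 lines: qmi kurw kja gufe wtpv mxnpd seqb rcz gnoma ijhg pnxpk mgu pjm pds
Hunk 3: at line 8 remove [ijhg,pnxpk] add [byem] -> 13 lines: qmi kurw kja gufe wtpv mxnpd seqb rcz gnoma byem mgu pjm pds
Final line 3: kja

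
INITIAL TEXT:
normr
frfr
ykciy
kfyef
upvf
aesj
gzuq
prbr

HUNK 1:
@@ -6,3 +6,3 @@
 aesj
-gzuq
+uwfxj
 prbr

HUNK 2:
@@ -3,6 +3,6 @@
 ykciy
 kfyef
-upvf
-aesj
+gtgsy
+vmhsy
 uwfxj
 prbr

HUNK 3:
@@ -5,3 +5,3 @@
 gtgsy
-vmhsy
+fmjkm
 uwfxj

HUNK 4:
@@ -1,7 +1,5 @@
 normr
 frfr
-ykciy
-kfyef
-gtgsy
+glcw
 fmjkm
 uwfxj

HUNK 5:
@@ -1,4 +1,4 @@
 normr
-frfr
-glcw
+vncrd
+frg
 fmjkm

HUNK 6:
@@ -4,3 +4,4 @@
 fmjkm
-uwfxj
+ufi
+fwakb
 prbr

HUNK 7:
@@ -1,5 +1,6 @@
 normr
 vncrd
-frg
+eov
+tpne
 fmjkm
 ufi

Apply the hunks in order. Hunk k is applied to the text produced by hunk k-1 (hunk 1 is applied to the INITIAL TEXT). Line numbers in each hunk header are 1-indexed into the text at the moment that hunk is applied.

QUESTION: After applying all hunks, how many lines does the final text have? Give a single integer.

Answer: 8

Derivation:
Hunk 1: at line 6 remove [gzuq] add [uwfxj] -> 8 lines: normr frfr ykciy kfyef upvf aesj uwfxj prbr
Hunk 2: at line 3 remove [upvf,aesj] add [gtgsy,vmhsy] -> 8 lines: normr frfr ykciy kfyef gtgsy vmhsy uwfxj prbr
Hunk 3: at line 5 remove [vmhsy] add [fmjkm] -> 8 lines: normr frfr ykciy kfyef gtgsy fmjkm uwfxj prbr
Hunk 4: at line 1 remove [ykciy,kfyef,gtgsy] add [glcw] -> 6 lines: normr frfr glcw fmjkm uwfxj prbr
Hunk 5: at line 1 remove [frfr,glcw] add [vncrd,frg] -> 6 lines: normr vncrd frg fmjkm uwfxj prbr
Hunk 6: at line 4 remove [uwfxj] add [ufi,fwakb] -> 7 lines: normr vncrd frg fmjkm ufi fwakb prbr
Hunk 7: at line 1 remove [frg] add [eov,tpne] -> 8 lines: normr vncrd eov tpne fmjkm ufi fwakb prbr
Final line count: 8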